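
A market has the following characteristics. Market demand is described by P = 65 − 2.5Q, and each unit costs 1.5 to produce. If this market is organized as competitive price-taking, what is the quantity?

Q = 25.4

Perfect competition: P = MC = 1.5, so 65 − 2.5Q = 1.5 and Q = 25.4.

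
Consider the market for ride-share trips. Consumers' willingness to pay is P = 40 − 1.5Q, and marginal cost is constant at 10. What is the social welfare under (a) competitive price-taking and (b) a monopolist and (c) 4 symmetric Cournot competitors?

Perfect competition: P = MC = 10, so 40 − 1.5Q = 10 and Q = 20.
CS = ½·(40 − 10)·20 = 300; PS = (10 − 10)·20 = 0; TS = 300.
A monopolist chooses Q where MR = MC. MR = 40 − 3Q; setting this equal to 10 gives Q = 10 and P = 25.
CS = ½·(40 − 25)·10 = 75; PS = (25 − 10)·10 = 150; TS = 225.
In a 4-firm Cournot equilibrium, symmetry and the first-order condition give q = (40 − 10)/(7.5) = 4. So Q = 16 and P = 16.
CS = ½·(40 − 16)·16 = 192; PS = (16 − 10)·16 = 96; TS = 288.

Competition: TS = 300; Monopoly: TS = 225; Cournot: TS = 288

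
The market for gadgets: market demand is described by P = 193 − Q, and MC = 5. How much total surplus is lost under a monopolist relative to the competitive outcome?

Under competition P = MC = 5, so Q = (193 − 5)/1 = 188.
Monopoly sets MR = MC: 193 − 2Q = 5 ⇒ Q = 94, P = 193 − 94 = 99.
DWL is the triangle between Q = 94 and Q = 188: ½·(188 − 94)·(99 − 5) = 4418.

DWL = 4418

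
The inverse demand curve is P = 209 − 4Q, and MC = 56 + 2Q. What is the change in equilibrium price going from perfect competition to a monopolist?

Under competition P = MC: 209 − 4Q = 56 + 2Q ⇒ Q = 25.5, P = 107.
A monopolist chooses Q where MR = MC. MR = 209 − 8Q; setting this equal to 56 + 2Q gives Q = 15.3 and P = 147.8.
Change in equilibrium price: 147.8 − 107 = 40.8.

P rises by 40.8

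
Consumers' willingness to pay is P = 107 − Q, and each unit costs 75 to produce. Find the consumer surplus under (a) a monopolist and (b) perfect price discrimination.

Monopoly sets MR = MC: 107 − 2Q = 75 ⇒ Q = 16, P = 107 − 16 = 91.
CS = ½·(107 − 91)·16 = 128.
Under first-degree price discrimination the firm charges each unit its demand price and produces up to where P = MC, i.e. Q = 32. Consumer surplus is zero; producer surplus equals total surplus.
CS = 0.

Monopoly: CS = 128; Perfect PD: CS = 0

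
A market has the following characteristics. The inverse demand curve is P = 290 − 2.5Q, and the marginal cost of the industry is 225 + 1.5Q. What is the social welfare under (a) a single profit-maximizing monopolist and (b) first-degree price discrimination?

Monopoly sets MR = MC: 290 − 5Q = 225 + 1.5Q ⇒ Q = 10, P = 290 − 2.5·10 = 265.
CS = ½·(290 − 265)·10 = 125; PS = (265·10 − 225·10 − ½·1.5·10²) = 325; TS = 450.
A perfectly discriminating monopolist sells every unit with P(Q) ≥ MC(Q), so output equals the competitive quantity Q = 16.25. Each buyer pays their reservation price, so CS = 0 and the firm captures all surplus.
TS = 528.125 (equal to competitive TS).

Monopoly: TS = 450; Perfect PD: TS = 528.125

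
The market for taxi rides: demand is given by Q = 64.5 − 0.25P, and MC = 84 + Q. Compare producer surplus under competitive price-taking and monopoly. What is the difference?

Inverting demand: P = 258 − 4Q.
Under competition P = MC: 258 − 4Q = 84 + Q ⇒ Q = 34.8, P = 118.8.
PS = P·Q − VC(Q) = 118.8·34.8 − (84·34.8 + ½·1·34.8²) = 605.52.
The monopolist equates marginal revenue to marginal cost: 258 − 8Q = 84 + Q, so Q = 58/3. From demand, P = 542/3.
PS = P·Q − VC(Q) = 542/3·58/3 − (84·58/3 + ½·1·(58/3)²) = 1682.
Change in producer surplus: 1682 − 605.52 = 1076.48.

PS rises by 1076.48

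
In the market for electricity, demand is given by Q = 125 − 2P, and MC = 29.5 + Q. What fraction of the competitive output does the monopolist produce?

Inverting demand: P = 62.5 − 0.5Q.
A monopolist chooses Q where MR = MC. MR = 62.5 − Q; setting this equal to 29.5 + Q gives Q = 16.5 and P = 54.25.
Competitive equilibrium sets price equal to marginal cost: 62.5 − 0.5Q = 29.5 + Q, so Q = 22 and P = 51.5.
Ratio Q_m/Q_c = 16.5/22 = 0.75.

Q_m/Q_c = 0.75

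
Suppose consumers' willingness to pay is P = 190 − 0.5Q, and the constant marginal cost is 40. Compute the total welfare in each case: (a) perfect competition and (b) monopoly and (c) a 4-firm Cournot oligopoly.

Competition: TS = 22500; Monopoly: TS = 16875; Cournot: TS = 21600

Perfect competition: P = MC = 40, so 190 − 0.5Q = 40 and Q = 300.
CS = ½·(190 − 40)·300 = 22500; PS = (40 − 40)·300 = 0; TS = 22500.
Monopoly sets MR = MC: 190 − Q = 40 ⇒ Q = 150, P = 190 − 0.5·150 = 115.
CS = ½·(190 − 115)·150 = 5625; PS = (115 − 40)·150 = 11250; TS = 16875.
Cournot with 4 identical firms: the symmetric best-response condition is 190 − 2.5q = 40. Each firm produces q = 60, total output Q = 240, price P = 70.
CS = ½·(190 − 70)·240 = 14400; PS = (70 − 40)·240 = 7200; TS = 21600.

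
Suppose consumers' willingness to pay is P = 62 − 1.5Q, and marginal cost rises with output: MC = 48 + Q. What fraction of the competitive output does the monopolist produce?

The monopolist equates marginal revenue to marginal cost: 62 − 3Q = 48 + Q, so Q = 3.5. From demand, P = 56.75.
Competitive equilibrium sets price equal to marginal cost: 62 − 1.5Q = 48 + Q, so Q = 5.6 and P = 53.6.
Ratio Q_m/Q_c = 3.5/5.6 = 0.625.

Q_m/Q_c = 0.625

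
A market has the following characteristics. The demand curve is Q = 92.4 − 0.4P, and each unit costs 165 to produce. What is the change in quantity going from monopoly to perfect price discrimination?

Inverting demand: P = 231 − 2.5Q.
A monopolist chooses Q where MR = MC. MR = 231 − 5Q; setting this equal to 165 gives Q = 13.2 and P = 198.
With perfect price discrimination, output is the efficient level Q = 26.4 (where demand meets MC), but every buyer pays their willingness to pay: CS = 0 and PS = total surplus.
Change in quantity: 26.4 − 13.2 = 13.2.

Q rises by 13.2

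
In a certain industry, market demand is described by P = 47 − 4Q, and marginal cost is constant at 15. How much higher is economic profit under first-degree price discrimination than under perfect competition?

Under competition P = MC = 15, so Q = (47 − 15)/4 = 8.
Profit = (15 − 15)·8 = 0.
Under first-degree price discrimination the firm charges each unit its demand price and produces up to where P = MC, i.e. Q = 8. Consumer surplus is zero; producer surplus equals total surplus.
PS equals the full surplus area, 128. Profit = 128 = 128.
Change in economic profit: 128 − 0 = 128.

Economic profit rises by 128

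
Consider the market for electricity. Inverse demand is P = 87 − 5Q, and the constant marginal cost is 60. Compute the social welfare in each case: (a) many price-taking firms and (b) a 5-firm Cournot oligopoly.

Competition: TS = 72.9; Cournot: TS = 70.875

Perfect competition: P = MC = 60, so 87 − 5Q = 60 and Q = 5.4.
CS = ½·(87 − 60)·5.4 = 72.9; PS = (60 − 60)·5.4 = 0; TS = 72.9.
In a 5-firm Cournot equilibrium, symmetry and the first-order condition give q = (87 − 60)/(30) = 0.9. So Q = 4.5 and P = 64.5.
CS = ½·(87 − 64.5)·4.5 = 50.625; PS = (64.5 − 60)·4.5 = 20.25; TS = 70.875.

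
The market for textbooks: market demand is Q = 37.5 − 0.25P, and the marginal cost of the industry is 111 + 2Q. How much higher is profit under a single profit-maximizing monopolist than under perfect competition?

π rises by 33.8

Inverting demand: P = 150 − 4Q.
Competitive equilibrium sets price equal to marginal cost: 150 − 4Q = 111 + 2Q, so Q = 6.5 and P = 124.
Profit = 124·6.5 − (111·6.5 + ½·2·6.5²) = 42.25.
Monopoly sets MR = MC: 150 − 8Q = 111 + 2Q ⇒ Q = 3.9, P = 150 − 4·3.9 = 134.4.
Profit = 134.4·3.9 − (111·3.9 + ½·2·3.9²) = 76.05.
Change in profit: 76.05 − 42.25 = 33.8.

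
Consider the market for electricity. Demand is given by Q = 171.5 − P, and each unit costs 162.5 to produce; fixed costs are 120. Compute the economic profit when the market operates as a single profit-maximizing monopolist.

Profit = −99.75

Inverting demand: P = 171.5 − Q.
The monopolist equates marginal revenue to marginal cost: 171.5 − 2Q = 162.5, so Q = 4.5. From demand, P = 167.
Profit = (167 − 162.5)·4.5 − 120 = −99.75.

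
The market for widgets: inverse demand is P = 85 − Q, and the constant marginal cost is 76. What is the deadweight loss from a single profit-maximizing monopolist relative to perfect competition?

DWL = 10.125

Competitive firms price at marginal cost: P = 76, giving Q = 9.
Monopoly sets MR = MC: 85 − 2Q = 76 ⇒ Q = 4.5, P = 85 − 4.5 = 80.5.
DWL is the triangle between Q = 4.5 and Q = 9: ½·(9 − 4.5)·(80.5 − 76) = 10.125.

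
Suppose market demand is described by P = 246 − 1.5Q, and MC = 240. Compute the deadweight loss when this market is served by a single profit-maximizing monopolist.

Competitive firms price at marginal cost: P = 240, giving Q = 4.
Monopoly sets MR = MC: 246 − 3Q = 240 ⇒ Q = 2, P = 246 − 1.5·2 = 243.
DWL is the triangle between Q = 2 and Q = 4: ½·(4 − 2)·(243 − 240) = 3.

DWL = 3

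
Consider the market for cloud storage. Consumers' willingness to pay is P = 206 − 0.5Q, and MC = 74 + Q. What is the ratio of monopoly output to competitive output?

Monopoly sets MR = MC: 206 − Q = 74 + Q ⇒ Q = 66, P = 206 − 0.5·66 = 173.
Under competition P = MC: 206 − 0.5Q = 74 + Q ⇒ Q = 88, P = 162.
Ratio Q_m/Q_c = 66/88 = 0.75.

Q_m/Q_c = 0.75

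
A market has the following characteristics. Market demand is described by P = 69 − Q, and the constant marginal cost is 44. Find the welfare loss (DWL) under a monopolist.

Perfect competition: P = MC = 44, so 69 − Q = 44 and Q = 25.
The monopolist equates marginal revenue to marginal cost: 69 − 2Q = 44, so Q = 12.5. From demand, P = 56.5.
DWL is the triangle between Q = 12.5 and Q = 25: ½·(25 − 12.5)·(56.5 − 44) = 78.125.

DWL = 78.125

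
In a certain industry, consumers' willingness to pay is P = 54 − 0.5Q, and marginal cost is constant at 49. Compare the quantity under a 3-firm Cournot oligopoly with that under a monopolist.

Cournot: Q = 7.5; Monopoly: Q = 5

In a 3-firm Cournot equilibrium, symmetry and the first-order condition give q = (54 − 49)/(2) = 2.5. So Q = 7.5 and P = 50.25.
Monopoly sets MR = MC: 54 − Q = 49 ⇒ Q = 5, P = 54 − 0.5·5 = 51.5.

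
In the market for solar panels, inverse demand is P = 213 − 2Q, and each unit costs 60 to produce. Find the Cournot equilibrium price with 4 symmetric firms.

With 4 symmetric Cournot firms, each firm's FOC gives 213 − 10q = 60, so q = 15.3, Q = 4·15.3 = 61.2, and P = 90.6.

P = 90.6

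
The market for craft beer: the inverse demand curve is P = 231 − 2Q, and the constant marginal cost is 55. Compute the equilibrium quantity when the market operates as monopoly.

Monopoly sets MR = MC: 231 − 4Q = 55 ⇒ Q = 44, P = 231 − 2·44 = 143.

Q = 44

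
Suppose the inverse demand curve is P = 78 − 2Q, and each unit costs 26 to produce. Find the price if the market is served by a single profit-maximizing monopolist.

P = 52

Monopoly sets MR = MC: 78 − 4Q = 26 ⇒ Q = 13, P = 78 − 2·13 = 52.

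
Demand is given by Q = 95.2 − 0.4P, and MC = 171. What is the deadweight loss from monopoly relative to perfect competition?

DWL = 224.45

Inverting demand: P = 238 − 2.5Q.
Competitive firms price at marginal cost: P = 171, giving Q = 26.8.
Monopoly sets MR = MC: 238 − 5Q = 171 ⇒ Q = 13.4, P = 238 − 2.5·13.4 = 204.5.
DWL is the triangle between Q = 13.4 and Q = 26.8: ½·(26.8 − 13.4)·(204.5 − 171) = 224.45.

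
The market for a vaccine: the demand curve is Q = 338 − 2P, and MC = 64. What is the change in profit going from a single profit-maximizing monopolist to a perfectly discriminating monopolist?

π rises by 5512.5

Inverting demand: P = 169 − 0.5Q.
A monopolist chooses Q where MR = MC. MR = 169 − Q; setting this equal to 64 gives Q = 105 and P = 116.5.
Profit = (116.5 − 64)·105 = 5512.5.
A perfectly discriminating monopolist sells every unit with P(Q) ≥ MC(Q), so output equals the competitive quantity Q = 210. Each buyer pays their reservation price, so CS = 0 and the firm captures all surplus.
PS equals the full surplus area, 11025. Profit = 11025 = 11025.
Change in profit: 11025 − 5512.5 = 5512.5.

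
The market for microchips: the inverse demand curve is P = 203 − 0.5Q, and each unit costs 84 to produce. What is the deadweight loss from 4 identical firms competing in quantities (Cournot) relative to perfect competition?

Under competition P = MC = 84, so Q = (203 − 84)/0.5 = 238.
Cournot with 4 identical firms: the symmetric best-response condition is 203 − 2.5q = 84. Each firm produces q = 47.6, total output Q = 190.4, price P = 107.8.
DWL is the triangle between Q = 190.4 and Q = 238: ½·(238 − 190.4)·(107.8 − 84) = 566.44.

DWL = 566.44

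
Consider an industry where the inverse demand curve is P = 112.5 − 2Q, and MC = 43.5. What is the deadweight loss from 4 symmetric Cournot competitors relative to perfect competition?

Perfect competition: P = MC = 43.5, so 112.5 − 2Q = 43.5 and Q = 34.5.
Cournot with 4 identical firms: the symmetric best-response condition is 112.5 − 10q = 43.5. Each firm produces q = 6.9, total output Q = 27.6, price P = 57.3.
DWL is the triangle between Q = 27.6 and Q = 34.5: ½·(34.5 − 27.6)·(57.3 − 43.5) = 47.61.

DWL = 47.61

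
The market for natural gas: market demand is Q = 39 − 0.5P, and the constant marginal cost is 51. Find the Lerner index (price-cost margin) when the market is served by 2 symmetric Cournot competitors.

Lerner index = 0.15

Inverting demand: P = 78 − 2Q.
In a 2-firm Cournot equilibrium, symmetry and the first-order condition give q = (78 − 51)/(6) = 4.5. So Q = 9 and P = 60.
Lerner index = (P − MC)/P = (60 − 51)/60 = 0.15.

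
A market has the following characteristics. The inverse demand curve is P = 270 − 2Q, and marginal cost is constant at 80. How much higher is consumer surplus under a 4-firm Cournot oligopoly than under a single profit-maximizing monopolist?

CS rises by 3519.75

The monopolist equates marginal revenue to marginal cost: 270 − 4Q = 80, so Q = 47.5. From demand, P = 175.
CS = ½·(270 − 175)·47.5 = 2256.25.
Cournot with 4 identical firms: the symmetric best-response condition is 270 − 10q = 80. Each firm produces q = 19, total output Q = 76, price P = 118.
CS = ½·(270 − 118)·76 = 5776.
Change in consumer surplus: 5776 − 2256.25 = 3519.75.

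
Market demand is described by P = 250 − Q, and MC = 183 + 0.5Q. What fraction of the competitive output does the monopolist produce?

Monopoly sets MR = MC: 250 − 2Q = 183 + 0.5Q ⇒ Q = 26.8, P = 250 − 26.8 = 223.2.
Under competition P = MC: 250 − Q = 183 + 0.5Q ⇒ Q = 134/3, P = 616/3.
Ratio Q_m/Q_c = 26.8/(134/3) = 0.6.

Q_m/Q_c = 0.6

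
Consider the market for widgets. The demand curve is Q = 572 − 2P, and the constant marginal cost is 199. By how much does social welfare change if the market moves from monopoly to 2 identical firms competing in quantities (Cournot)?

TS rises by 1051.25

Inverting demand: P = 286 − 0.5Q.
A monopolist chooses Q where MR = MC. MR = 286 − Q; setting this equal to 199 gives Q = 87 and P = 242.5.
CS = ½·(286 − 242.5)·87 = 1892.25; PS = (242.5 − 199)·87 = 3784.5; TS = 5676.75.
Cournot with 2 identical firms: the symmetric best-response condition is 286 − 1.5q = 199. Each firm produces q = 58, total output Q = 116, price P = 228.
CS = ½·(286 − 228)·116 = 3364; PS = (228 − 199)·116 = 3364; TS = 6728.
Change in social welfare: 6728 − 5676.75 = 1051.25.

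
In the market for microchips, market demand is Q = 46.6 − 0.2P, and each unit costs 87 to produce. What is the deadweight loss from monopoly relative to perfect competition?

DWL = 532.9

Inverting demand: P = 233 − 5Q.
Competitive firms price at marginal cost: P = 87, giving Q = 29.2.
Monopoly sets MR = MC: 233 − 10Q = 87 ⇒ Q = 14.6, P = 233 − 5·14.6 = 160.
DWL is the triangle between Q = 14.6 and Q = 29.2: ½·(29.2 − 14.6)·(160 − 87) = 532.9.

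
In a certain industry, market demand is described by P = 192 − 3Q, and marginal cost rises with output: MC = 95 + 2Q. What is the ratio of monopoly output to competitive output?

The monopolist equates marginal revenue to marginal cost: 192 − 6Q = 95 + 2Q, so Q = 12.125. From demand, P = 155.625.
Under competition P = MC: 192 − 3Q = 95 + 2Q ⇒ Q = 19.4, P = 133.8.
Ratio Q_m/Q_c = 12.125/19.4 = 0.625.

Q_m/Q_c = 0.625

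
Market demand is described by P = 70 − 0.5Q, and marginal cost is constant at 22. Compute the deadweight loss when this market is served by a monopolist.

DWL = 576

Perfect competition: P = MC = 22, so 70 − 0.5Q = 22 and Q = 96.
A monopolist chooses Q where MR = MC. MR = 70 − Q; setting this equal to 22 gives Q = 48 and P = 46.
DWL is the triangle between Q = 48 and Q = 96: ½·(96 − 48)·(46 − 22) = 576.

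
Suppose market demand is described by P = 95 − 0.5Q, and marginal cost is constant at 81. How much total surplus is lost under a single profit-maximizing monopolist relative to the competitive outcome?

Competitive firms price at marginal cost: P = 81, giving Q = 28.
Monopoly sets MR = MC: 95 − Q = 81 ⇒ Q = 14, P = 95 − 0.5·14 = 88.
DWL is the triangle between Q = 14 and Q = 28: ½·(28 − 14)·(88 − 81) = 49.

DWL = 49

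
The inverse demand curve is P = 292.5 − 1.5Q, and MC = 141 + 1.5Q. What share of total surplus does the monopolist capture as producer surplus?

The monopolist equates marginal revenue to marginal cost: 292.5 − 3Q = 141 + 1.5Q, so Q = 101/3. From demand, P = 242.
CS = ½·(292.5 − 242)·101/3 = 10201/12.
PS = P·Q − VC(Q) = 242·101/3 − (141·101/3 + ½·1.5·(101/3)²) = 2550.25.
Share captured = PS/TS = 2550.25/(10201/3) = 0.75.

PS/TS = 0.75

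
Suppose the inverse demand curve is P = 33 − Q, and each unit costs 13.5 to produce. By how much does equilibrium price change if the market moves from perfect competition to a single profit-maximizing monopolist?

P rises by 9.75

Competitive firms price at marginal cost: P = 13.5, giving Q = 19.5.
Monopoly sets MR = MC: 33 − 2Q = 13.5 ⇒ Q = 9.75, P = 33 − 9.75 = 23.25.
Change in equilibrium price: 23.25 − 13.5 = 9.75.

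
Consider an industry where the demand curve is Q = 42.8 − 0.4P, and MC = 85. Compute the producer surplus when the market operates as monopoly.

PS = 48.4

Inverting demand: P = 107 − 2.5Q.
Monopoly sets MR = MC: 107 − 5Q = 85 ⇒ Q = 4.4, P = 107 − 2.5·4.4 = 96.
PS = (96 − 85)·4.4 = 48.4.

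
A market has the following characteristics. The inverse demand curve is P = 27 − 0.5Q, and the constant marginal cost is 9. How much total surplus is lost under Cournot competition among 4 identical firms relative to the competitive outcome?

DWL = 12.96

Under competition P = MC = 9, so Q = (27 − 9)/0.5 = 36.
Cournot with 4 identical firms: the symmetric best-response condition is 27 − 2.5q = 9. Each firm produces q = 7.2, total output Q = 28.8, price P = 12.6.
DWL is the triangle between Q = 28.8 and Q = 36: ½·(36 − 28.8)·(12.6 − 9) = 12.96.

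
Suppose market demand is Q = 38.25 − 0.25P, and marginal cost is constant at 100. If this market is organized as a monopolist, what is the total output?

Inverting demand: P = 153 − 4Q.
The monopolist equates marginal revenue to marginal cost: 153 − 8Q = 100, so Q = 6.625. From demand, P = 126.5.

Q = 6.625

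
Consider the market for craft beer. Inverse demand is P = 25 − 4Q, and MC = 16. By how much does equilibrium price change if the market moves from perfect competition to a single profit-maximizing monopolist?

Perfect competition: P = MC = 16, so 25 − 4Q = 16 and Q = 2.25.
A monopolist chooses Q where MR = MC. MR = 25 − 8Q; setting this equal to 16 gives Q = 1.125 and P = 20.5.
Change in equilibrium price: 20.5 − 16 = 4.5.

Equilibrium price rises by 4.5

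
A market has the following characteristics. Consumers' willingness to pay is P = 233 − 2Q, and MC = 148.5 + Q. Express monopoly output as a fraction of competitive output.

Q_m/Q_c = 0.6

A monopolist chooses Q where MR = MC. MR = 233 − 4Q; setting this equal to 148.5 + Q gives Q = 16.9 and P = 199.2.
Competitive equilibrium sets price equal to marginal cost: 233 − 2Q = 148.5 + Q, so Q = 169/6 and P = 530/3.
Ratio Q_m/Q_c = 16.9/(169/6) = 0.6.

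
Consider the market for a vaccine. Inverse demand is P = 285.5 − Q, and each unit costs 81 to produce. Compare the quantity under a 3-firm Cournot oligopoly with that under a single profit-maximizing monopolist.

In a 3-firm Cournot equilibrium, symmetry and the first-order condition give q = (285.5 − 81)/(4) = 51.125. So Q = 153.375 and P = 132.125.
The monopolist equates marginal revenue to marginal cost: 285.5 − 2Q = 81, so Q = 102.25. From demand, P = 183.25.

Cournot: Q = 153.375; Monopoly: Q = 102.25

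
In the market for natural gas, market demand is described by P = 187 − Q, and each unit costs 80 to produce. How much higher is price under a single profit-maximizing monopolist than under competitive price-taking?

Price rises by 53.5

Perfect competition: P = MC = 80, so 187 − Q = 80 and Q = 107.
Monopoly sets MR = MC: 187 − 2Q = 80 ⇒ Q = 53.5, P = 187 − 53.5 = 133.5.
Change in price: 133.5 − 80 = 53.5.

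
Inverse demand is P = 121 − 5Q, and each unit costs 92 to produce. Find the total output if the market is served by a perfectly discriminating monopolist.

With perfect price discrimination, output is the efficient level Q = 5.8 (where demand meets MC), but every buyer pays their willingness to pay: CS = 0 and PS = total surplus.

Q = 5.8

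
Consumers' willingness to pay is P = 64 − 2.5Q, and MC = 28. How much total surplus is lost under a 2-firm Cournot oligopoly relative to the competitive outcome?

Perfect competition: P = MC = 28, so 64 − 2.5Q = 28 and Q = 14.4.
In a 2-firm Cournot equilibrium, symmetry and the first-order condition give q = (64 − 28)/(7.5) = 4.8. So Q = 9.6 and P = 40.
DWL is the triangle between Q = 9.6 and Q = 14.4: ½·(14.4 − 9.6)·(40 − 28) = 28.8.

DWL = 28.8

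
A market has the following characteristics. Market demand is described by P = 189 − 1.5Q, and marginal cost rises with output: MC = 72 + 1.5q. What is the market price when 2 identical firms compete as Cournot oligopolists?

P = 130.5

With 2 symmetric Cournot firms, each firm's FOC gives 189 − 4.5q = 72 + 1.5q, so q = 19.5, Q = 2·19.5 = 39, and P = 130.5.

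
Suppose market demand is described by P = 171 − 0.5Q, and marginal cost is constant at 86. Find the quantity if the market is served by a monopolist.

Q = 85

The monopolist equates marginal revenue to marginal cost: 171 − Q = 86, so Q = 85. From demand, P = 128.5.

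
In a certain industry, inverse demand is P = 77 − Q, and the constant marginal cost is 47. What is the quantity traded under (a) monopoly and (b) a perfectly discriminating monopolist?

Monopoly: Q = 15; Perfect PD: Q = 30

Monopoly sets MR = MC: 77 − 2Q = 47 ⇒ Q = 15, P = 77 − 15 = 62.
Under first-degree price discrimination the firm charges each unit its demand price and produces up to where P = MC, i.e. Q = 30. Consumer surplus is zero; producer surplus equals total surplus.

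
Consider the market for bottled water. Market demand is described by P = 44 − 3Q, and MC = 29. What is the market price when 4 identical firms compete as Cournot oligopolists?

P = 32

In a 4-firm Cournot equilibrium, symmetry and the first-order condition give q = (44 − 29)/(15) = 1. So Q = 4 and P = 32.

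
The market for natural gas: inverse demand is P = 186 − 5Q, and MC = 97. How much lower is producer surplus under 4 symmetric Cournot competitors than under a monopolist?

The monopolist equates marginal revenue to marginal cost: 186 − 10Q = 97, so Q = 8.9. From demand, P = 141.5.
PS = (141.5 − 97)·8.9 = 396.05.
With 4 symmetric Cournot firms, each firm's FOC gives 186 − 25q = 97, so q = 3.56, Q = 4·3.56 = 14.24, and P = 114.8.
PS = (114.8 − 97)·14.24 = 253.472.
Change in producer surplus: 253.472 − 396.05 = −142.578.

Producer surplus falls by 142.578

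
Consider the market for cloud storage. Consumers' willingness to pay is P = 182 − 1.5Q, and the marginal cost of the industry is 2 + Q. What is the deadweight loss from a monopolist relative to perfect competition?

Under competition P = MC: 182 − 1.5Q = 2 + Q ⇒ Q = 72, P = 74.
The monopolist equates marginal revenue to marginal cost: 182 − 3Q = 2 + Q, so Q = 45. From demand, P = 114.5.
CS = ½·(182 − 74)·72 = 3888; PS = (74·72 − 2·72 − ½·1·72²) = 2592; TS = 6480.
CS = ½·(182 − 114.5)·45 = 1518.75; PS = (114.5·45 − 2·45 − ½·1·45²) = 4050; TS = 5568.75.
DWL = 6480 − 5568.75 = 911.25.

DWL = 911.25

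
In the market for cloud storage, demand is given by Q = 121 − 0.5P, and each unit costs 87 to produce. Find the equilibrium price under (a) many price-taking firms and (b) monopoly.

Competition: P = 87; Monopoly: P = 164.5

Inverting demand: P = 242 − 2Q.
Competitive firms price at marginal cost: P = 87, giving Q = 77.5.
The monopolist equates marginal revenue to marginal cost: 242 − 4Q = 87, so Q = 38.75. From demand, P = 164.5.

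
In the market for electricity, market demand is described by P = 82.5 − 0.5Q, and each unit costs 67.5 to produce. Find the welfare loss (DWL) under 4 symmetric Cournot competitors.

DWL = 9

Perfect competition: P = MC = 67.5, so 82.5 − 0.5Q = 67.5 and Q = 30.
In a 4-firm Cournot equilibrium, symmetry and the first-order condition give q = (82.5 − 67.5)/(2.5) = 6. So Q = 24 and P = 70.5.
DWL is the triangle between Q = 24 and Q = 30: ½·(30 − 24)·(70.5 − 67.5) = 9.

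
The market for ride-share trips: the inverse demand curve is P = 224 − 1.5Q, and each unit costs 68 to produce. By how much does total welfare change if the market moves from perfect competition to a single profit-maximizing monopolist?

TS falls by 2028

Competitive firms price at marginal cost: P = 68, giving Q = 104.
CS = ½·(224 − 68)·104 = 8112; PS = (68 − 68)·104 = 0; TS = 8112.
The monopolist equates marginal revenue to marginal cost: 224 − 3Q = 68, so Q = 52. From demand, P = 146.
CS = ½·(224 − 146)·52 = 2028; PS = (146 − 68)·52 = 4056; TS = 6084.
Change in total welfare: 6084 − 8112 = −2028.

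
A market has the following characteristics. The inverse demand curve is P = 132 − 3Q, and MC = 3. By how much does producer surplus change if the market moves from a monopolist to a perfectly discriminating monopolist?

Producer surplus rises by 1386.75

A monopolist chooses Q where MR = MC. MR = 132 − 6Q; setting this equal to 3 gives Q = 21.5 and P = 67.5.
PS = (67.5 − 3)·21.5 = 1386.75.
With perfect price discrimination, output is the efficient level Q = 43 (where demand meets MC), but every buyer pays their willingness to pay: CS = 0 and PS = total surplus.
PS = ½·(132 − 3)·43 = 2773.5.
Change in producer surplus: 2773.5 − 1386.75 = 1386.75.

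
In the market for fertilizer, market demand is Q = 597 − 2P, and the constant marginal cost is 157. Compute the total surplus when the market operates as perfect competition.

Inverting demand: P = 298.5 − 0.5Q.
Competitive firms price at marginal cost: P = 157, giving Q = 283.
CS = ½·(298.5 − 157)·283 = 20022.25; PS = (157 − 157)·283 = 0; TS = 20022.25.

TS = 20022.25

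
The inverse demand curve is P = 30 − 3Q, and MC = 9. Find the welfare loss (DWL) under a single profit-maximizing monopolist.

DWL = 18.375

Competitive firms price at marginal cost: P = 9, giving Q = 7.
Monopoly sets MR = MC: 30 − 6Q = 9 ⇒ Q = 3.5, P = 30 − 3·3.5 = 19.5.
DWL is the triangle between Q = 3.5 and Q = 7: ½·(7 − 3.5)·(19.5 − 9) = 18.375.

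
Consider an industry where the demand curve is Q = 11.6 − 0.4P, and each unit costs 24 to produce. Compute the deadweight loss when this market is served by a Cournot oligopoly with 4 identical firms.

Inverting demand: P = 29 − 2.5Q.
Competitive firms price at marginal cost: P = 24, giving Q = 2.
In a 4-firm Cournot equilibrium, symmetry and the first-order condition give q = (29 − 24)/(12.5) = 0.4. So Q = 1.6 and P = 25.
DWL is the triangle between Q = 1.6 and Q = 2: ½·(2 − 1.6)·(25 − 24) = 0.2.

DWL = 0.2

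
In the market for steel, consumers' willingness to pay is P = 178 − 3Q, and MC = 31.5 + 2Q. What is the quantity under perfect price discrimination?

A perfectly discriminating monopolist sells every unit with P(Q) ≥ MC(Q), so output equals the competitive quantity Q = 29.3. Each buyer pays their reservation price, so CS = 0 and the firm captures all surplus.

Q = 29.3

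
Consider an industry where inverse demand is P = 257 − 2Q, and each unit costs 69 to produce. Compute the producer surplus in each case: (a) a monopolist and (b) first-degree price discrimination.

Monopoly: PS = 4418; Perfect PD: PS = 8836

Monopoly sets MR = MC: 257 − 4Q = 69 ⇒ Q = 47, P = 257 − 2·47 = 163.
PS = (163 − 69)·47 = 4418.
Under first-degree price discrimination the firm charges each unit its demand price and produces up to where P = MC, i.e. Q = 94. Consumer surplus is zero; producer surplus equals total surplus.
PS = ½·(257 − 69)·94 = 8836.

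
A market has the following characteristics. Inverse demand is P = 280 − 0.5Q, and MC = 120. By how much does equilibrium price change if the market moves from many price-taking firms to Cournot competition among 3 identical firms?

P rises by 40

Competitive firms price at marginal cost: P = 120, giving Q = 320.
Cournot with 3 identical firms: the symmetric best-response condition is 280 − 2q = 120. Each firm produces q = 80, total output Q = 240, price P = 160.
Change in equilibrium price: 160 − 120 = 40.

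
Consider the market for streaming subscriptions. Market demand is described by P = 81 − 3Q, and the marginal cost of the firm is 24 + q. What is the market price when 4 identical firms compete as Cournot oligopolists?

P = 38.25

With 4 symmetric Cournot firms, each firm's FOC gives 81 − 15q = 24 + q, so q = 57/16, Q = 4·57/16 = 14.25, and P = 38.25.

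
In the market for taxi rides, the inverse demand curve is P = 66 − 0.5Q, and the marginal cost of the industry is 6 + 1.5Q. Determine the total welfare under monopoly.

TS = 864

A monopolist chooses Q where MR = MC. MR = 66 − Q; setting this equal to 6 + 1.5Q gives Q = 24 and P = 54.
CS = ½·(66 − 54)·24 = 144; PS = (54·24 − 6·24 − ½·1.5·24²) = 720; TS = 864.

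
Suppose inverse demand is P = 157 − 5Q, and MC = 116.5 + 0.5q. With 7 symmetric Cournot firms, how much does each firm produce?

q_i = 1

Cournot with 7 identical firms: the symmetric best-response condition is 157 − 40q = 116.5 + 0.5q. Each firm produces q = 1, total output Q = 7, price P = 122.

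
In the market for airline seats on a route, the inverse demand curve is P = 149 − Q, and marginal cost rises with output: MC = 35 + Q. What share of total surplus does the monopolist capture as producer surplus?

PS/TS = 0.75

The monopolist equates marginal revenue to marginal cost: 149 − 2Q = 35 + Q, so Q = 38. From demand, P = 111.
CS = ½·(149 − 111)·38 = 722.
PS = P·Q − VC(Q) = 111·38 − (35·38 + ½·1·38²) = 2166.
Share captured = PS/TS = 2166/2888 = 0.75.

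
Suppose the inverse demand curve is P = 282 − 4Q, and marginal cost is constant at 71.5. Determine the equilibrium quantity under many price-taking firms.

Perfect competition: P = MC = 71.5, so 282 − 4Q = 71.5 and Q = 52.625.

Q = 52.625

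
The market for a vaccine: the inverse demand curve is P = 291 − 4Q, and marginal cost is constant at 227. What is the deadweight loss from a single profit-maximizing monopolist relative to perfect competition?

Competitive firms price at marginal cost: P = 227, giving Q = 16.
The monopolist equates marginal revenue to marginal cost: 291 − 8Q = 227, so Q = 8. From demand, P = 259.
DWL is the triangle between Q = 8 and Q = 16: ½·(16 − 8)·(259 − 227) = 128.

DWL = 128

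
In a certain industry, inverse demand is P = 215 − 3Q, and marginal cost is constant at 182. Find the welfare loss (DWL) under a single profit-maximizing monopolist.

Perfect competition: P = MC = 182, so 215 − 3Q = 182 and Q = 11.
The monopolist equates marginal revenue to marginal cost: 215 − 6Q = 182, so Q = 5.5. From demand, P = 198.5.
DWL is the triangle between Q = 5.5 and Q = 11: ½·(11 − 5.5)·(198.5 − 182) = 45.375.

DWL = 45.375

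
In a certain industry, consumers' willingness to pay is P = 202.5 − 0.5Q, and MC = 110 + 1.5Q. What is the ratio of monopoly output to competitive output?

Monopoly sets MR = MC: 202.5 − Q = 110 + 1.5Q ⇒ Q = 37, P = 202.5 − 0.5·37 = 184.
Competitive equilibrium sets price equal to marginal cost: 202.5 − 0.5Q = 110 + 1.5Q, so Q = 46.25 and P = 179.375.
Ratio Q_m/Q_c = 37/46.25 = 0.8.

Q_m/Q_c = 0.8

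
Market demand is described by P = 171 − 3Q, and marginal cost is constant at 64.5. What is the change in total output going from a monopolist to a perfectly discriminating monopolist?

The monopolist equates marginal revenue to marginal cost: 171 − 6Q = 64.5, so Q = 17.75. From demand, P = 117.75.
Under first-degree price discrimination the firm charges each unit its demand price and produces up to where P = MC, i.e. Q = 35.5. Consumer surplus is zero; producer surplus equals total surplus.
Change in total output: 35.5 − 17.75 = 17.75.

Total output rises by 17.75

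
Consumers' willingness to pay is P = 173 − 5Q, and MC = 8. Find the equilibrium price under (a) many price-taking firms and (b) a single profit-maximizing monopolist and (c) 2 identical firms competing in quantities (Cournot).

Competitive firms price at marginal cost: P = 8, giving Q = 33.
Monopoly sets MR = MC: 173 − 10Q = 8 ⇒ Q = 16.5, P = 173 − 5·16.5 = 90.5.
With 2 symmetric Cournot firms, each firm's FOC gives 173 − 15q = 8, so q = 11, Q = 2·11 = 22, and P = 63.

Competition: P = 8; Monopoly: P = 90.5; Cournot: P = 63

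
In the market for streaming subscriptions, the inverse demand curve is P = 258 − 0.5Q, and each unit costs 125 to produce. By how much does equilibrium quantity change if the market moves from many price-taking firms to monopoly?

Q falls by 133

Competitive firms price at marginal cost: P = 125, giving Q = 266.
A monopolist chooses Q where MR = MC. MR = 258 − Q; setting this equal to 125 gives Q = 133 and P = 191.5.
Change in equilibrium quantity: 133 − 266 = −133.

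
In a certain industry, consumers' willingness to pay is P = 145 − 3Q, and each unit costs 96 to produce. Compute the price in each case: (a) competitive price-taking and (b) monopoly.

Competitive firms price at marginal cost: P = 96, giving Q = 49/3.
A monopolist chooses Q where MR = MC. MR = 145 − 6Q; setting this equal to 96 gives Q = 49/6 and P = 120.5.

Competition: P = 96; Monopoly: P = 120.5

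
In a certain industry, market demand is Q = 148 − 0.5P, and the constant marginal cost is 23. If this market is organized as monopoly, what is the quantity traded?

Inverting demand: P = 296 − 2Q.
Monopoly sets MR = MC: 296 − 4Q = 23 ⇒ Q = 68.25, P = 296 − 2·68.25 = 159.5.

Q = 68.25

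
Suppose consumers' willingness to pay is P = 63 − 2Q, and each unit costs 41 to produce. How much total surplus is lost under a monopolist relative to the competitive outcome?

Competitive firms price at marginal cost: P = 41, giving Q = 11.
Monopoly sets MR = MC: 63 − 4Q = 41 ⇒ Q = 5.5, P = 63 − 2·5.5 = 52.
DWL is the triangle between Q = 5.5 and Q = 11: ½·(11 − 5.5)·(52 − 41) = 30.25.

DWL = 30.25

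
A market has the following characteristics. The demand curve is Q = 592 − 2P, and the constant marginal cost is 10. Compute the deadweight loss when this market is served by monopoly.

Inverting demand: P = 296 − 0.5Q.
Perfect competition: P = MC = 10, so 296 − 0.5Q = 10 and Q = 572.
A monopolist chooses Q where MR = MC. MR = 296 − Q; setting this equal to 10 gives Q = 286 and P = 153.
DWL is the triangle between Q = 286 and Q = 572: ½·(572 − 286)·(153 − 10) = 20449.

DWL = 20449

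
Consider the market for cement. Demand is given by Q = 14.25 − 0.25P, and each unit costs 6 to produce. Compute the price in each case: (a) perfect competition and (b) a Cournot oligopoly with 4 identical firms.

Competition: P = 6; Cournot: P = 16.2

Inverting demand: P = 57 − 4Q.
Competitive firms price at marginal cost: P = 6, giving Q = 12.75.
With 4 symmetric Cournot firms, each firm's FOC gives 57 − 20q = 6, so q = 2.55, Q = 4·2.55 = 10.2, and P = 16.2.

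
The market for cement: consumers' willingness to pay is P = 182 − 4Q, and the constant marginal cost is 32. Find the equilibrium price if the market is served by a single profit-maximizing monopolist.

A monopolist chooses Q where MR = MC. MR = 182 − 8Q; setting this equal to 32 gives Q = 18.75 and P = 107.

P = 107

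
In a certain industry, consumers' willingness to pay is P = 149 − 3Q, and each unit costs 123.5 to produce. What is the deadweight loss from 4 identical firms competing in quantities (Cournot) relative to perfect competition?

DWL = 4.335

Perfect competition: P = MC = 123.5, so 149 − 3Q = 123.5 and Q = 8.5.
In a 4-firm Cournot equilibrium, symmetry and the first-order condition give q = (149 − 123.5)/(15) = 1.7. So Q = 6.8 and P = 128.6.
DWL is the triangle between Q = 6.8 and Q = 8.5: ½·(8.5 − 6.8)·(128.6 − 123.5) = 4.335.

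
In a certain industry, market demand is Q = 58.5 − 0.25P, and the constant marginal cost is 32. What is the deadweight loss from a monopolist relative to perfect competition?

Inverting demand: P = 234 − 4Q.
Under competition P = MC = 32, so Q = (234 − 32)/4 = 50.5.
A monopolist chooses Q where MR = MC. MR = 234 − 8Q; setting this equal to 32 gives Q = 25.25 and P = 133.
DWL is the triangle between Q = 25.25 and Q = 50.5: ½·(50.5 − 25.25)·(133 − 32) = 1275.125.

DWL = 1275.125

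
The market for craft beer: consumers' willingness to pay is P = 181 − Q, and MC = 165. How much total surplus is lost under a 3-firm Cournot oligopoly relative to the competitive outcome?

Under competition P = MC = 165, so Q = (181 − 165)/1 = 16.
Cournot with 3 identical firms: the symmetric best-response condition is 181 − 4q = 165. Each firm produces q = 4, total output Q = 12, price P = 169.
DWL is the triangle between Q = 12 and Q = 16: ½·(16 − 12)·(169 − 165) = 8.

DWL = 8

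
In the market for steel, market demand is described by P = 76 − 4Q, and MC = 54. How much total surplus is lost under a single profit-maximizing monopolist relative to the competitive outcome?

DWL = 15.125

Under competition P = MC = 54, so Q = (76 − 54)/4 = 5.5.
Monopoly sets MR = MC: 76 − 8Q = 54 ⇒ Q = 2.75, P = 76 − 4·2.75 = 65.
DWL is the triangle between Q = 2.75 and Q = 5.5: ½·(5.5 − 2.75)·(65 − 54) = 15.125.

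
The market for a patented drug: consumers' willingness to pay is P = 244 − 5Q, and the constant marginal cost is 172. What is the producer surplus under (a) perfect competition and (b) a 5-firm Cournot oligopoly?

Competition: PS = 0; Cournot: PS = 144

Competitive firms price at marginal cost: P = 172, giving Q = 14.4.
PS = (172 − 172)·14.4 = 0.
In a 5-firm Cournot equilibrium, symmetry and the first-order condition give q = (244 − 172)/(30) = 2.4. So Q = 12 and P = 184.
PS = (184 − 172)·12 = 144.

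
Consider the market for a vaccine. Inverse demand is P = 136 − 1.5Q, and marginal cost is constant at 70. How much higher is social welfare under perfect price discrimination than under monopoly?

Social welfare rises by 363

Monopoly sets MR = MC: 136 − 3Q = 70 ⇒ Q = 22, P = 136 − 1.5·22 = 103.
CS = ½·(136 − 103)·22 = 363; PS = (103 − 70)·22 = 726; TS = 1089.
Under first-degree price discrimination the firm charges each unit its demand price and produces up to where P = MC, i.e. Q = 44. Consumer surplus is zero; producer surplus equals total surplus.
TS = 1452 (equal to competitive TS).
Change in social welfare: 1452 − 1089 = 363.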